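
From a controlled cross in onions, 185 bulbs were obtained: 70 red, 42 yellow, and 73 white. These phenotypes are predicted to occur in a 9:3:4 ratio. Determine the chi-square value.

28.163

Expected counts for N = 185 under a 9:3:4 ratio (total parts = 16):
  red: 185 × 9/16 = 104.0625
  yellow: 185 × 3/16 = 34.6875
  white: 185 × 4/16 = 46.25
χ² = Σ (O − E)² / E
  red: (70 − 104.0625)² / 104.0625 = 11.1496
  yellow: (42 − 34.6875)² / 34.6875 = 1.5416
  white: (73 − 46.25)² / 46.25 = 15.4716
χ² = 11.1496 + 1.5416 + 15.4716 = 28.1628 ≈ 28.163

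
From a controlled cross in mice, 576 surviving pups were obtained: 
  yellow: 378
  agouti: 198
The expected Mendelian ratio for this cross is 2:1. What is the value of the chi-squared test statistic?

0.281

Expected counts for N = 576 under a 2:1 ratio (total parts = 3):
  yellow: 576 × 2/3 = 384
  agouti: 576 × 1/3 = 192
χ² = Σ (O − E)² / E
  yellow: (378 − 384)² / 384 = 0.0938
  agouti: (198 − 192)² / 192 = 0.1875
χ² = 0.0938 + 0.1875 = 0.2813 ≈ 0.281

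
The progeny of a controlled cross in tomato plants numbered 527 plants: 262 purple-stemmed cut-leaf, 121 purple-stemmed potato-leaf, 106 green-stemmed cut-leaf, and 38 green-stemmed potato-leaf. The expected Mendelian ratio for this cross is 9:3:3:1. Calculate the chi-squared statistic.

Under the 9:3:3:1 hypothesis (Σ ratio = 16, N = 527):
  purple-stemmed cut-leaf: 527 × 9/16 = 296.4375
  purple-stemmed potato-leaf: 527 × 3/16 = 98.8125
  green-stemmed cut-leaf: 527 × 3/16 = 98.8125
  green-stemmed potato-leaf: 527 × 1/16 = 32.9375
χ² = Σ (O − E)² / E
  purple-stemmed cut-leaf: (262 − 296.4375)² / 296.4375 = 4.0006
  purple-stemmed potato-leaf: (121 − 98.8125)² / 98.8125 = 4.9820
  green-stemmed cut-leaf: (106 − 98.8125)² / 98.8125 = 0.5228
  green-stemmed potato-leaf: (38 − 32.9375)² / 32.9375 = 0.7781
χ² = 4.0006 + 4.9820 + 0.5228 + 0.7781 = 10.2835 ≈ 10.284

10.284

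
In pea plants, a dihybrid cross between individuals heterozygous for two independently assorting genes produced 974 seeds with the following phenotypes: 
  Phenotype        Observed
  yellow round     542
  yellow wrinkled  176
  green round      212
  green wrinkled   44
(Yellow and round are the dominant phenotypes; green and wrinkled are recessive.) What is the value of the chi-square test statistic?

A dihybrid F₂ with independent assortment and complete dominance at both loci gives a 9:3:3:1 phenotypic ratio.
The 9:3:3:1 ratio has 16 parts, so with N = 974 the expected counts are:
  yellow round: 974 × 9/16 = 547.875
  yellow wrinkled: 974 × 3/16 = 182.625
  green round: 974 × 3/16 = 182.625
  green wrinkled: 974 × 1/16 = 60.875
χ² = Σ (O − E)² / E
  yellow round: (542 − 547.875)² / 547.875 = 0.0630
  yellow wrinkled: (176 − 182.625)² / 182.625 = 0.2403
  green round: (212 − 182.625)² / 182.625 = 4.7249
  green wrinkled: (44 − 60.875)² / 60.875 = 4.6779
χ² = 0.0630 + 0.2403 + 4.7249 + 4.6779 = 9.7061 ≈ 9.706

9.706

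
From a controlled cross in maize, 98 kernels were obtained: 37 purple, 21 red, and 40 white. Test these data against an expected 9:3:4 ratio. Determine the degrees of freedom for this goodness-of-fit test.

2

A goodness-of-fit test with 3 phenotype classes has df = 3 − 1 = 2.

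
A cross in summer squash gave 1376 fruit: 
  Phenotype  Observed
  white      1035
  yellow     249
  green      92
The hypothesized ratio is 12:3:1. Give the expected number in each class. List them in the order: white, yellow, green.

Total ratio parts = 16. Expected numbers out of 1376:
  white: 1376 × 12/16 = 1032
  yellow: 1376 × 3/16 = 258
  green: 1376 × 1/16 = 86

1032, 258, 86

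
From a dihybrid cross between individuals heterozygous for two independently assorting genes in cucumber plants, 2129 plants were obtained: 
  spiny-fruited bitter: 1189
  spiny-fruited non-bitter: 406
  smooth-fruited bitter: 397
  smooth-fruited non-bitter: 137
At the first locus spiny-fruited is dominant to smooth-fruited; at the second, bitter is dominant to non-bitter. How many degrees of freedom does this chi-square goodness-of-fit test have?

3

A dihybrid F₂ with independent assortment and complete dominance at both loci gives a 9:3:3:1 phenotypic ratio.
A goodness-of-fit test with 4 phenotype classes has df = 4 − 1 = 3.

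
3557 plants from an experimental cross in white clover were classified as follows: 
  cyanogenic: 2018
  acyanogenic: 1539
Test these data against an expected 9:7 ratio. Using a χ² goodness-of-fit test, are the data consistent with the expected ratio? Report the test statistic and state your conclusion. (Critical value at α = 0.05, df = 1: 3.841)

Expected counts for N = 3557 under a 9:7 ratio (total parts = 16):
  cyanogenic: 3557 × 9/16 = 2000.8125
  acyanogenic: 3557 × 7/16 = 1556.1875
χ² = Σ (O − E)² / E
  cyanogenic: (2018 − 2000.8125)² / 2000.8125 = 0.1476
  acyanogenic: (1539 − 1556.1875)² / 1556.1875 = 0.1898
χ² = 0.1476 + 0.1898 = 0.3374 ≈ 0.337
Degrees of freedom = 2 − 1 = 1; critical value at α = 0.05 is 3.841.
Since 0.337 < 3.841, we fail to reject the null hypothesis — the data are consistent with the 9:7 ratio.

0.337; consistent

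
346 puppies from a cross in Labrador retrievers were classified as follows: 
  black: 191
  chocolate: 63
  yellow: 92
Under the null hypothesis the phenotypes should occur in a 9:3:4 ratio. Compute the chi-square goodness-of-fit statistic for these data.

Total ratio parts = 16. Expected numbers out of 346:
  black: 346 × 9/16 = 194.625
  chocolate: 346 × 3/16 = 64.875
  yellow: 346 × 4/16 = 86.5
χ² = Σ (O − E)² / E
  black: (191 − 194.625)² / 194.625 = 0.0675
  chocolate: (63 − 64.875)² / 64.875 = 0.0542
  yellow: (92 − 86.5)² / 86.5 = 0.3497
χ² = 0.0675 + 0.0542 + 0.3497 = 0.4714 ≈ 0.471

0.471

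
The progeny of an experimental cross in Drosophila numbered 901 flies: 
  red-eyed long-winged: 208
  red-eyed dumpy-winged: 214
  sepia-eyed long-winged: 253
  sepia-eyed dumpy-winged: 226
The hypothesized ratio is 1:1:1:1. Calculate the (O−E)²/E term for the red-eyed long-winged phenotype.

The 1:1:1:1 ratio has 4 parts, so with N = 901 the expected counts are:
  red-eyed long-winged: 901 × 1/4 = 225.25
  red-eyed dumpy-winged: 901 × 1/4 = 225.25
  sepia-eyed long-winged: 901 × 1/4 = 225.25
  sepia-eyed dumpy-winged: 901 × 1/4 = 225.25
Contribution of red-eyed long-winged: (208 − 225.25)² / 225.25 = 1.3210

1.321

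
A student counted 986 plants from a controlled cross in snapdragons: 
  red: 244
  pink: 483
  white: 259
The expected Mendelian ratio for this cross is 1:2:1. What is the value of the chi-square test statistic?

0.862

Under the 1:2:1 hypothesis (Σ ratio = 4, N = 986):
  red: 986 × 1/4 = 246.5
  pink: 986 × 2/4 = 493
  white: 986 × 1/4 = 246.5
χ² = Σ (O − E)² / E
  red: (244 − 246.5)² / 246.5 = 0.0254
  pink: (483 − 493)² / 493 = 0.2028
  white: (259 − 246.5)² / 246.5 = 0.6339
χ² = 0.0254 + 0.2028 + 0.6339 = 0.8621 ≈ 0.862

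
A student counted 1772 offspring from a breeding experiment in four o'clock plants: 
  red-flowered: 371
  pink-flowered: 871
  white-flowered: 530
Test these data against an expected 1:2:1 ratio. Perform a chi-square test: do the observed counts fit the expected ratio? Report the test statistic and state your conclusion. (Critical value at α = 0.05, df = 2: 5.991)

29.042; not consistent

Expected counts for N = 1772 under a 1:2:1 ratio (total parts = 4):
  red-flowered: 1772 × 1/4 = 443
  pink-flowered: 1772 × 2/4 = 886
  white-flowered: 1772 × 1/4 = 443
χ² = Σ (O − E)² / E
  red-flowered: (371 − 443)² / 443 = 11.7020
  pink-flowered: (871 − 886)² / 886 = 0.2540
  white-flowered: (530 − 443)² / 443 = 17.0858
χ² = 11.7020 + 0.2540 + 17.0858 = 29.0418 ≈ 29.042
Degrees of freedom = 3 − 1 = 2; critical value at α = 0.05 is 5.991.
Since 29.042 > 5.991, we reject the null hypothesis — the data do not fit the 1:2:1 ratio.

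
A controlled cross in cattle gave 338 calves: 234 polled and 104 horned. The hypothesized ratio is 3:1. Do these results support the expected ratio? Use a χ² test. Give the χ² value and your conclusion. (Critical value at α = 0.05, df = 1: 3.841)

6.000; not consistent

Total ratio parts = 4. Expected numbers out of 338:
  polled: 338 × 3/4 = 253.5
  horned: 338 × 1/4 = 84.5
χ² = Σ (O − E)² / E
  polled: (234 − 253.5)² / 253.5 = 1.5000
  horned: (104 − 84.5)² / 84.5 = 4.5000
χ² = 1.5000 + 4.5000 = 6.000
Degrees of freedom = 2 − 1 = 1; critical value at α = 0.05 is 3.841.
Since 6.000 > 3.841, we reject the null hypothesis — the data do not fit the 3:1 ratio.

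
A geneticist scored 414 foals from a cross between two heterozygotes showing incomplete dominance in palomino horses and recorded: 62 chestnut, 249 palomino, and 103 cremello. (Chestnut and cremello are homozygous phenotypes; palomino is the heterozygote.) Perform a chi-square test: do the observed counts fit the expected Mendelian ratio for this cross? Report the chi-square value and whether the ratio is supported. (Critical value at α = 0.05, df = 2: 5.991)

With incomplete dominance, a heterozygote × heterozygote cross gives a 1:2:1 phenotypic ratio.
Under the 1:2:1 hypothesis (Σ ratio = 4, N = 414):
  chestnut: 414 × 1/4 = 103.5
  palomino: 414 × 2/4 = 207
  cremello: 414 × 1/4 = 103.5
χ² = Σ (O − E)² / E
  chestnut: (62 − 103.5)² / 103.5 = 16.6401
  palomino: (249 − 207)² / 207 = 8.5217
  cremello: (103 − 103.5)² / 103.5 = 0.0024
χ² = 16.6401 + 8.5217 + 0.0024 = 25.1642 ≈ 25.164
Degrees of freedom = 3 − 1 = 2; critical value at α = 0.05 is 5.991.
Since 25.164 > 5.991, we reject the null hypothesis — the data do not fit the 1:2:1 ratio.

25.164; not consistent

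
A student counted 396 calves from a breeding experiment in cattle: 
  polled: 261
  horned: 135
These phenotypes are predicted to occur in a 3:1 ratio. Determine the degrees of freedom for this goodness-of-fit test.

A goodness-of-fit test with 2 phenotype classes has df = 2 − 1 = 1.

1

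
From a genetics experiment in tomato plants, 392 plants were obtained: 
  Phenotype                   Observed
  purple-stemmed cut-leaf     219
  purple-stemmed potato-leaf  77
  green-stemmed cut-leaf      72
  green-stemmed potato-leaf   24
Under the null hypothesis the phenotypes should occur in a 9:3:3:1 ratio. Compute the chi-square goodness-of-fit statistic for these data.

0.218

Total ratio parts = 16. Expected numbers out of 392:
  purple-stemmed cut-leaf: 392 × 9/16 = 220.5
  purple-stemmed potato-leaf: 392 × 3/16 = 73.5
  green-stemmed cut-leaf: 392 × 3/16 = 73.5
  green-stemmed potato-leaf: 392 × 1/16 = 24.5
χ² = Σ (O − E)² / E
  purple-stemmed cut-leaf: (219 − 220.5)² / 220.5 = 0.0102
  purple-stemmed potato-leaf: (77 − 73.5)² / 73.5 = 0.1667
  green-stemmed cut-leaf: (72 − 73.5)² / 73.5 = 0.0306
  green-stemmed potato-leaf: (24 − 24.5)² / 24.5 = 0.0102
χ² = 0.0102 + 0.1667 + 0.0306 + 0.0102 = 0.2177 ≈ 0.218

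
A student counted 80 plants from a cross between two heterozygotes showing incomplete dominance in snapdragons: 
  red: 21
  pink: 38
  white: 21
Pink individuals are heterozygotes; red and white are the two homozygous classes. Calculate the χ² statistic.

With incomplete dominance, a heterozygote × heterozygote cross gives a 1:2:1 phenotypic ratio.
Expected counts for N = 80 under a 1:2:1 ratio (total parts = 4):
  red: 80 × 1/4 = 20
  pink: 80 × 2/4 = 40
  white: 80 × 1/4 = 20
χ² = Σ (O − E)² / E
  red: (21 − 20)² / 20 = 0.0500
  pink: (38 − 40)² / 40 = 0.1000
  white: (21 − 20)² / 20 = 0.0500
χ² = 0.0500 + 0.1000 + 0.0500 = 0.200

0.200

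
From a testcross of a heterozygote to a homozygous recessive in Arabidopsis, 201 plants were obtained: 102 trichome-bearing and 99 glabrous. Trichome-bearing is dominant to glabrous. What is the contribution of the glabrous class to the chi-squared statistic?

A testcross of a heterozygote (Aa × aa) gives a 1:1 phenotypic ratio.
Total ratio parts = 2. Expected numbers out of 201:
  trichome-bearing: 201 × 1/2 = 100.5
  glabrous: 201 × 1/2 = 100.5
Contribution of glabrous: (99 − 100.5)² / 100.5 = 0.0224

0.022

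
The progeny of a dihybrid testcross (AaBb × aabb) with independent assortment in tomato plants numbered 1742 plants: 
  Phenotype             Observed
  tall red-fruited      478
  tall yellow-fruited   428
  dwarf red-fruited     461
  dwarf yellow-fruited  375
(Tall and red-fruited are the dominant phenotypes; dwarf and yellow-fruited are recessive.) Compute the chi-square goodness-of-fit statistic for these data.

A dihybrid testcross with independent assortment gives a 1:1:1:1 ratio.
The 1:1:1:1 ratio has 4 parts, so with N = 1742 the expected counts are:
  tall red-fruited: 1742 × 1/4 = 435.5
  tall yellow-fruited: 1742 × 1/4 = 435.5
  dwarf red-fruited: 1742 × 1/4 = 435.5
  dwarf yellow-fruited: 1742 × 1/4 = 435.5
χ² = Σ (O − E)² / E
  tall red-fruited: (478 − 435.5)² / 435.5 = 4.1475
  tall yellow-fruited: (428 − 435.5)² / 435.5 = 0.1292
  dwarf red-fruited: (461 − 435.5)² / 435.5 = 1.4931
  dwarf yellow-fruited: (375 − 435.5)² / 435.5 = 8.4047
χ² = 4.1475 + 0.1292 + 1.4931 + 8.4047 = 14.1745 ≈ 14.175

14.175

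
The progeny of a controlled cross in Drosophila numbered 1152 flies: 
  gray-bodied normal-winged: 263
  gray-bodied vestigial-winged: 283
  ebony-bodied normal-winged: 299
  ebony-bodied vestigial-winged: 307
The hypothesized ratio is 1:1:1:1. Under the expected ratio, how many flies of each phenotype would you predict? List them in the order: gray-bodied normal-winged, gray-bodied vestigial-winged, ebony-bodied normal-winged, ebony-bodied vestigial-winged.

Total ratio parts = 4. Expected numbers out of 1152:
  gray-bodied normal-winged: 1152 × 1/4 = 288
  gray-bodied vestigial-winged: 1152 × 1/4 = 288
  ebony-bodied normal-winged: 1152 × 1/4 = 288
  ebony-bodied vestigial-winged: 1152 × 1/4 = 288

288, 288, 288, 288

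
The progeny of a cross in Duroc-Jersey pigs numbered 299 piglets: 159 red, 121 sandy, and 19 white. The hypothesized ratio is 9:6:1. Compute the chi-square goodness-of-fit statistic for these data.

Under the 9:6:1 hypothesis (Σ ratio = 16, N = 299):
  red: 299 × 9/16 = 168.1875
  sandy: 299 × 6/16 = 112.125
  white: 299 × 1/16 = 18.6875
χ² = Σ (O − E)² / E
  red: (159 − 168.1875)² / 168.1875 = 0.5019
  sandy: (121 − 112.125)² / 112.125 = 0.7025
  white: (19 − 18.6875)² / 18.6875 = 0.0052
χ² = 0.5019 + 0.7025 + 0.0052 = 1.2096 ≈ 1.210

1.210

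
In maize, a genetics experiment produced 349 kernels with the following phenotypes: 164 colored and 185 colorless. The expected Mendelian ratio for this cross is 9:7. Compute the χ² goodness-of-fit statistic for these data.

Total ratio parts = 16. Expected numbers out of 349:
  colored: 349 × 9/16 = 196.3125
  colorless: 349 × 7/16 = 152.6875
χ² = Σ (O − E)² / E
  colored: (164 − 196.3125)² / 196.3125 = 5.3185
  colorless: (185 − 152.6875)² / 152.6875 = 6.8381
χ² = 5.3185 + 6.8381 = 12.1566 ≈ 12.157

12.157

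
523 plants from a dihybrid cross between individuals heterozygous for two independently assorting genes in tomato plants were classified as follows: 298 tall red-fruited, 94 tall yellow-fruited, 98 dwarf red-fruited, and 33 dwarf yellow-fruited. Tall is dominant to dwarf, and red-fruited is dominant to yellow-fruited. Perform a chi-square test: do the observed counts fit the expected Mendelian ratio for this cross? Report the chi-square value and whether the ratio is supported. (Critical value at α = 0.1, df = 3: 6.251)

A dihybrid F₂ with independent assortment and complete dominance at both loci gives a 9:3:3:1 phenotypic ratio.
Under the 9:3:3:1 hypothesis (Σ ratio = 16, N = 523):
  tall red-fruited: 523 × 9/16 = 294.1875
  tall yellow-fruited: 523 × 3/16 = 98.0625
  dwarf red-fruited: 523 × 3/16 = 98.0625
  dwarf yellow-fruited: 523 × 1/16 = 32.6875
χ² = Σ (O − E)² / E
  tall red-fruited: (298 − 294.1875)² / 294.1875 = 0.0494
  tall yellow-fruited: (94 − 98.0625)² / 98.0625 = 0.1683
  dwarf red-fruited: (98 − 98.0625)² / 98.0625 = 0.0000
  dwarf yellow-fruited: (33 − 32.6875)² / 32.6875 = 0.0030
χ² = 0.0494 + 0.1683 + 0.0000 + 0.0030 = 0.2207 ≈ 0.221
Degrees of freedom = 4 − 1 = 3; critical value at α = 0.1 is 6.251.
Since 0.221 < 6.251, we fail to reject the null hypothesis — the data are consistent with the 9:3:3:1 ratio.

0.221; consistent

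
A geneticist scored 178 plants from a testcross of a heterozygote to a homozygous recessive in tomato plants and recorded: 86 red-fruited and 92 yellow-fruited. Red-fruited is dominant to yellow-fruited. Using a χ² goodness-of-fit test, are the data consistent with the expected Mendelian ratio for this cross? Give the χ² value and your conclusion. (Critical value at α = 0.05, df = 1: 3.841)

0.202; consistent

A testcross of a heterozygote (Aa × aa) gives a 1:1 phenotypic ratio.
The 1:1 ratio has 2 parts, so with N = 178 the expected counts are:
  red-fruited: 178 × 1/2 = 89
  yellow-fruited: 178 × 1/2 = 89
χ² = Σ (O − E)² / E
  red-fruited: (86 − 89)² / 89 = 0.1011
  yellow-fruited: (92 − 89)² / 89 = 0.1011
χ² = 0.1011 + 0.1011 = 0.2022 ≈ 0.202
Degrees of freedom = 2 − 1 = 1; critical value at α = 0.05 is 3.841.
Since 0.202 < 3.841, we fail to reject the null hypothesis — the data are consistent with the 1:1 ratio.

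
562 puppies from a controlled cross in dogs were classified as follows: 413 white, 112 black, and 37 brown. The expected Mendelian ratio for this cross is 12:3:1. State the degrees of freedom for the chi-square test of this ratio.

2

A goodness-of-fit test with 3 phenotype classes has df = 3 − 1 = 2.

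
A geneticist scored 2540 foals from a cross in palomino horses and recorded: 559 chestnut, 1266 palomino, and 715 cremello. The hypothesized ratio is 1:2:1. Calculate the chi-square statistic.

Total ratio parts = 4. Expected numbers out of 2540:
  chestnut: 2540 × 1/4 = 635
  palomino: 2540 × 2/4 = 1270
  cremello: 2540 × 1/4 = 635
χ² = Σ (O − E)² / E
  chestnut: (559 − 635)² / 635 = 9.0961
  palomino: (1266 − 1270)² / 1270 = 0.0126
  cremello: (715 − 635)² / 635 = 10.0787
χ² = 9.0961 + 0.0126 + 10.0787 = 19.1874 ≈ 19.187

19.187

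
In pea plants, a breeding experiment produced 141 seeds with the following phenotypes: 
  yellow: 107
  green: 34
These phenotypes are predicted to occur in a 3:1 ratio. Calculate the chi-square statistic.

The 3:1 ratio has 4 parts, so with N = 141 the expected counts are:
  yellow: 141 × 3/4 = 105.75
  green: 141 × 1/4 = 35.25
χ² = Σ (O − E)² / E
  yellow: (107 − 105.75)² / 105.75 = 0.0148
  green: (34 − 35.25)² / 35.25 = 0.0443
χ² = 0.0148 + 0.0443 = 0.0591 ≈ 0.059

0.059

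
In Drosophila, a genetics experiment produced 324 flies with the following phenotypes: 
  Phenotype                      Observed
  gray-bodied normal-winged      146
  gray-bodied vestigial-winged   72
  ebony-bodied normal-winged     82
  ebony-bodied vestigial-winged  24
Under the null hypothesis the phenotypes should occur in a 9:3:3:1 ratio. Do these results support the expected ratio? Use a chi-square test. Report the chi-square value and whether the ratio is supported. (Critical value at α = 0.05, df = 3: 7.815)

Total ratio parts = 16. Expected numbers out of 324:
  gray-bodied normal-winged: 324 × 9/16 = 182.25
  gray-bodied vestigial-winged: 324 × 3/16 = 60.75
  ebony-bodied normal-winged: 324 × 3/16 = 60.75
  ebony-bodied vestigial-winged: 324 × 1/16 = 20.25
χ² = Σ (O − E)² / E
  gray-bodied normal-winged: (146 − 182.25)² / 182.25 = 7.2102
  gray-bodied vestigial-winged: (72 − 60.75)² / 60.75 = 2.0833
  ebony-bodied normal-winged: (82 − 60.75)² / 60.75 = 7.4331
  ebony-bodied vestigial-winged: (24 − 20.25)² / 20.25 = 0.6944
χ² = 7.2102 + 2.0833 + 7.4331 + 0.6944 = 17.421
Degrees of freedom = 4 − 1 = 3; critical value at α = 0.05 is 7.815.
Since 17.421 > 7.815, we reject the null hypothesis — the data do not fit the 9:3:3:1 ratio.

17.421; not consistent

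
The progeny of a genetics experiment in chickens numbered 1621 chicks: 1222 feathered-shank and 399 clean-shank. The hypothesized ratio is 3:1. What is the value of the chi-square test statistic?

Expected counts for N = 1621 under a 3:1 ratio (total parts = 4):
  feathered-shank: 1621 × 3/4 = 1215.75
  clean-shank: 1621 × 1/4 = 405.25
χ² = Σ (O − E)² / E
  feathered-shank: (1222 − 1215.75)² / 1215.75 = 0.0321
  clean-shank: (399 − 405.25)² / 405.25 = 0.0964
χ² = 0.0321 + 0.0964 = 0.1285 ≈ 0.129

0.129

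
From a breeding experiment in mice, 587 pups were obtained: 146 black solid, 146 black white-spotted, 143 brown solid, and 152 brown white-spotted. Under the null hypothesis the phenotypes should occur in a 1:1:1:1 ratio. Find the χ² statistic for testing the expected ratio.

Expected counts for N = 587 under a 1:1:1:1 ratio (total parts = 4):
  black solid: 587 × 1/4 = 146.75
  black white-spotted: 587 × 1/4 = 146.75
  brown solid: 587 × 1/4 = 146.75
  brown white-spotted: 587 × 1/4 = 146.75
χ² = Σ (O − E)² / E
  black solid: (146 − 146.75)² / 146.75 = 0.0038
  black white-spotted: (146 − 146.75)² / 146.75 = 0.0038
  brown solid: (143 − 146.75)² / 146.75 = 0.0958
  brown white-spotted: (152 − 146.75)² / 146.75 = 0.1878
χ² = 0.0038 + 0.0038 + 0.0958 + 0.1878 = 0.2912 ≈ 0.291

0.291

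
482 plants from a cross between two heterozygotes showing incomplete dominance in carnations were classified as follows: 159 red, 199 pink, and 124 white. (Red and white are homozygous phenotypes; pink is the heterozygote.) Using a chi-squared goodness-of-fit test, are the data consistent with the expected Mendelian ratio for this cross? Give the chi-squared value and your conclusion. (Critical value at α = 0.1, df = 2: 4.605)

19.722; not consistent

With incomplete dominance, a heterozygote × heterozygote cross gives a 1:2:1 phenotypic ratio.
Total ratio parts = 4. Expected numbers out of 482:
  red: 482 × 1/4 = 120.5
  pink: 482 × 2/4 = 241
  white: 482 × 1/4 = 120.5
χ² = Σ (O − E)² / E
  red: (159 − 120.5)² / 120.5 = 12.3008
  pink: (199 − 241)² / 241 = 7.3195
  white: (124 − 120.5)² / 120.5 = 0.1017
χ² = 12.3008 + 7.3195 + 0.1017 = 19.722
Degrees of freedom = 3 − 1 = 2; critical value at α = 0.1 is 4.605.
Since 19.722 > 4.605, we reject the null hypothesis — the data do not fit the 1:2:1 ratio.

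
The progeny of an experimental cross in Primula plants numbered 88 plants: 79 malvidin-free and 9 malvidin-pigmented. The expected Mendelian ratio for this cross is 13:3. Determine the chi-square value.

Expected counts for N = 88 under a 13:3 ratio (total parts = 16):
  malvidin-free: 88 × 13/16 = 71.5
  malvidin-pigmented: 88 × 3/16 = 16.5
χ² = Σ (O − E)² / E
  malvidin-free: (79 − 71.5)² / 71.5 = 0.7867
  malvidin-pigmented: (9 − 16.5)² / 16.5 = 3.4091
χ² = 0.7867 + 3.4091 = 4.1958 ≈ 4.196

4.196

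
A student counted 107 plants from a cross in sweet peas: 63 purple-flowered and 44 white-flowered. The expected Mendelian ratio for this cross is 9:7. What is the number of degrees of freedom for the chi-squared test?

A goodness-of-fit test with 2 phenotype classes has df = 2 − 1 = 1.

1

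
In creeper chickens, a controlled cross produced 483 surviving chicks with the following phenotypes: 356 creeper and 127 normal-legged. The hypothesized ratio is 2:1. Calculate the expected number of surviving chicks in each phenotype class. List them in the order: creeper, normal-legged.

322, 161

Total ratio parts = 3. Expected numbers out of 483:
  creeper: 483 × 2/3 = 322
  normal-legged: 483 × 1/3 = 161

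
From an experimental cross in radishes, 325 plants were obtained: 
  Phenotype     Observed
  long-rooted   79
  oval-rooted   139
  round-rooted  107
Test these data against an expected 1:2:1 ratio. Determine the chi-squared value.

11.622

The 1:2:1 ratio has 4 parts, so with N = 325 the expected counts are:
  long-rooted: 325 × 1/4 = 81.25
  oval-rooted: 325 × 2/4 = 162.5
  round-rooted: 325 × 1/4 = 81.25
χ² = Σ (O − E)² / E
  long-rooted: (79 − 81.25)² / 81.25 = 0.0623
  oval-rooted: (139 − 162.5)² / 162.5 = 3.3985
  round-rooted: (107 − 81.25)² / 81.25 = 8.1608
χ² = 0.0623 + 3.3985 + 8.1608 = 11.6216 ≈ 11.622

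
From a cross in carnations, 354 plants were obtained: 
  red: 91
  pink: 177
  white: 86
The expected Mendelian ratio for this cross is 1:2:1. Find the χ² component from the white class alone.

0.071

Expected counts for N = 354 under a 1:2:1 ratio (total parts = 4):
  red: 354 × 1/4 = 88.5
  pink: 354 × 2/4 = 177
  white: 354 × 1/4 = 88.5
Contribution of white: (86 − 88.5)² / 88.5 = 0.0706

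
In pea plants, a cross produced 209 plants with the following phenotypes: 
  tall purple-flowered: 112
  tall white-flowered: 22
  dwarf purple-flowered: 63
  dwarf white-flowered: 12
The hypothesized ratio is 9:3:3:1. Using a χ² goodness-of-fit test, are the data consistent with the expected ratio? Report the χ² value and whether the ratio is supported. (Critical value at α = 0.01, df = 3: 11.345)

22.358; not consistent

The 9:3:3:1 ratio has 16 parts, so with N = 209 the expected counts are:
  tall purple-flowered: 209 × 9/16 = 117.5625
  tall white-flowered: 209 × 3/16 = 39.1875
  dwarf purple-flowered: 209 × 3/16 = 39.1875
  dwarf white-flowered: 209 × 1/16 = 13.0625
χ² = Σ (O − E)² / E
  tall purple-flowered: (112 − 117.5625)² / 117.5625 = 0.2632
  tall white-flowered: (22 − 39.1875)² / 39.1875 = 7.5384
  dwarf purple-flowered: (63 − 39.1875)² / 39.1875 = 14.4698
  dwarf white-flowered: (12 − 13.0625)² / 13.0625 = 0.0864
χ² = 0.2632 + 7.5384 + 14.4698 + 0.0864 = 22.3578 ≈ 22.358
Degrees of freedom = 4 − 1 = 3; critical value at α = 0.01 is 11.345.
Since 22.358 > 11.345, we reject the null hypothesis — the data do not fit the 9:3:3:1 ratio.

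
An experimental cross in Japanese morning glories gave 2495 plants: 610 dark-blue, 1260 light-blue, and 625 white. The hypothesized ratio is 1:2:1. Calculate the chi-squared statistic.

0.431

Expected counts for N = 2495 under a 1:2:1 ratio (total parts = 4):
  dark-blue: 2495 × 1/4 = 623.75
  light-blue: 2495 × 2/4 = 1247.5
  white: 2495 × 1/4 = 623.75
χ² = Σ (O − E)² / E
  dark-blue: (610 − 623.75)² / 623.75 = 0.3031
  light-blue: (1260 − 1247.5)² / 1247.5 = 0.1253
  white: (625 − 623.75)² / 623.75 = 0.0025
χ² = 0.3031 + 0.1253 + 0.0025 = 0.4309 ≈ 0.431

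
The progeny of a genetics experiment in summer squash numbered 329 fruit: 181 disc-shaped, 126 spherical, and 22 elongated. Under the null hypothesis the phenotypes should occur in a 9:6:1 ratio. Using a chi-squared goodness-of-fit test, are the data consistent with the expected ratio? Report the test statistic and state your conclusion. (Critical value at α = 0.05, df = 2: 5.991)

0.246; consistent

Expected counts for N = 329 under a 9:6:1 ratio (total parts = 16):
  disc-shaped: 329 × 9/16 = 185.0625
  spherical: 329 × 6/16 = 123.375
  elongated: 329 × 1/16 = 20.5625
χ² = Σ (O − E)² / E
  disc-shaped: (181 − 185.0625)² / 185.0625 = 0.0892
  spherical: (126 − 123.375)² / 123.375 = 0.0559
  elongated: (22 − 20.5625)² / 20.5625 = 0.1005
χ² = 0.0892 + 0.0559 + 0.1005 = 0.2456 ≈ 0.246
Degrees of freedom = 3 − 1 = 2; critical value at α = 0.05 is 5.991.
Since 0.246 < 5.991, we fail to reject the null hypothesis — the data are consistent with the 9:6:1 ratio.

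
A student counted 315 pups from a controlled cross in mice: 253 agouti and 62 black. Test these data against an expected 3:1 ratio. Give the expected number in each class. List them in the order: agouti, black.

Total ratio parts = 4. Expected numbers out of 315:
  agouti: 315 × 3/4 = 236.25
  black: 315 × 1/4 = 78.75

236.25, 78.75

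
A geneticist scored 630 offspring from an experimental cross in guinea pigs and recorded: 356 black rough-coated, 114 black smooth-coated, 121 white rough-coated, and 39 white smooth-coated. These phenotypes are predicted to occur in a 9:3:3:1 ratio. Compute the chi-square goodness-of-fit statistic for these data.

Expected counts for N = 630 under a 9:3:3:1 ratio (total parts = 16):
  black rough-coated: 630 × 9/16 = 354.375
  black smooth-coated: 630 × 3/16 = 118.125
  white rough-coated: 630 × 3/16 = 118.125
  white smooth-coated: 630 × 1/16 = 39.375
χ² = Σ (O − E)² / E
  black rough-coated: (356 − 354.375)² / 354.375 = 0.0075
  black smooth-coated: (114 − 118.125)² / 118.125 = 0.1440
  white rough-coated: (121 − 118.125)² / 118.125 = 0.0700
  white smooth-coated: (39 − 39.375)² / 39.375 = 0.0036
χ² = 0.0075 + 0.1440 + 0.0700 + 0.0036 = 0.2251 ≈ 0.225

0.225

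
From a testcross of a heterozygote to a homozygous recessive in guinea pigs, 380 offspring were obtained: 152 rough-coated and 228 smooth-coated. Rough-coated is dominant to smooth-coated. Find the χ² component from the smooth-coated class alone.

A testcross of a heterozygote (Aa × aa) gives a 1:1 phenotypic ratio.
Under the 1:1 hypothesis (Σ ratio = 2, N = 380):
  rough-coated: 380 × 1/2 = 190
  smooth-coated: 380 × 1/2 = 190
Contribution of smooth-coated: (228 − 190)² / 190 = 7.6000

7.600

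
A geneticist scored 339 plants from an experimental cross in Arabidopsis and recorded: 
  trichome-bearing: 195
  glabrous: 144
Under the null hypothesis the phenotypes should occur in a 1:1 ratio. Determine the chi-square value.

7.673

Expected counts for N = 339 under a 1:1 ratio (total parts = 2):
  trichome-bearing: 339 × 1/2 = 169.5
  glabrous: 339 × 1/2 = 169.5
χ² = Σ (O − E)² / E
  trichome-bearing: (195 − 169.5)² / 169.5 = 3.8363
  glabrous: (144 − 169.5)² / 169.5 = 3.8363
χ² = 3.8363 + 3.8363 = 7.6726 ≈ 7.673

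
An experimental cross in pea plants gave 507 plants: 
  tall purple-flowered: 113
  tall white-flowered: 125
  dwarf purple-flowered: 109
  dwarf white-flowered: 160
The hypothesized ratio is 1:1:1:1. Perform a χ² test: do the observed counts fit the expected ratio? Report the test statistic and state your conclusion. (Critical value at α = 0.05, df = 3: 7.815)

12.724; not consistent

Expected counts for N = 507 under a 1:1:1:1 ratio (total parts = 4):
  tall purple-flowered: 507 × 1/4 = 126.75
  tall white-flowered: 507 × 1/4 = 126.75
  dwarf purple-flowered: 507 × 1/4 = 126.75
  dwarf white-flowered: 507 × 1/4 = 126.75
χ² = Σ (O − E)² / E
  tall purple-flowered: (113 − 126.75)² / 126.75 = 1.4916
  tall white-flowered: (125 − 126.75)² / 126.75 = 0.0242
  dwarf purple-flowered: (109 − 126.75)² / 126.75 = 2.4857
  dwarf white-flowered: (160 − 126.75)² / 126.75 = 8.7224
χ² = 1.4916 + 0.0242 + 2.4857 + 8.7224 = 12.7239 ≈ 12.724
Degrees of freedom = 4 − 1 = 3; critical value at α = 0.05 is 7.815.
Since 12.724 > 7.815, we reject the null hypothesis — the data do not fit the 1:1:1:1 ratio.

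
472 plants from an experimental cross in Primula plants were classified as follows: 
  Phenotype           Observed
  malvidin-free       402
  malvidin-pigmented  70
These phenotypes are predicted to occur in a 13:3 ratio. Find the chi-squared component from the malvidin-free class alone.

Total ratio parts = 16. Expected numbers out of 472:
  malvidin-free: 472 × 13/16 = 383.5
  malvidin-pigmented: 472 × 3/16 = 88.5
Contribution of malvidin-free: (402 − 383.5)² / 383.5 = 0.8924

0.892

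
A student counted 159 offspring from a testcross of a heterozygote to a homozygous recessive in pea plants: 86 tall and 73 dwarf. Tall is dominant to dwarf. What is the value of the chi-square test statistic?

A testcross of a heterozygote (Aa × aa) gives a 1:1 phenotypic ratio.
The 1:1 ratio has 2 parts, so with N = 159 the expected counts are:
  tall: 159 × 1/2 = 79.5
  dwarf: 159 × 1/2 = 79.5
χ² = Σ (O − E)² / E
  tall: (86 − 79.5)² / 79.5 = 0.5314
  dwarf: (73 − 79.5)² / 79.5 = 0.5314
χ² = 0.5314 + 0.5314 = 1.0628 ≈ 1.063

1.063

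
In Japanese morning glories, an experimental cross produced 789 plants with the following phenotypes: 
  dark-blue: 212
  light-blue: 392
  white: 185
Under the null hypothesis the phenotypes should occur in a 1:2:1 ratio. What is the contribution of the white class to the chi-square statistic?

Under the 1:2:1 hypothesis (Σ ratio = 4, N = 789):
  dark-blue: 789 × 1/4 = 197.25
  light-blue: 789 × 2/4 = 394.5
  white: 789 × 1/4 = 197.25
Contribution of white: (185 − 197.25)² / 197.25 = 0.7608

0.761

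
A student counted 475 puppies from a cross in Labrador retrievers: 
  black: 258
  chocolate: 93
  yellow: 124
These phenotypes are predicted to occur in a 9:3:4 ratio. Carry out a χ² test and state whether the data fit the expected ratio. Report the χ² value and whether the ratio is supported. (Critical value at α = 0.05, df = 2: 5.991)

0.722; consistent

Total ratio parts = 16. Expected numbers out of 475:
  black: 475 × 9/16 = 267.1875
  chocolate: 475 × 3/16 = 89.0625
  yellow: 475 × 4/16 = 118.75
χ² = Σ (O − E)² / E
  black: (258 − 267.1875)² / 267.1875 = 0.3159
  chocolate: (93 − 89.0625)² / 89.0625 = 0.1741
  yellow: (124 − 118.75)² / 118.75 = 0.2321
χ² = 0.3159 + 0.1741 + 0.2321 = 0.7221 ≈ 0.722
Degrees of freedom = 3 − 1 = 2; critical value at α = 0.05 is 5.991.
Since 0.722 < 5.991, we fail to reject the null hypothesis — the data are consistent with the 9:3:4 ratio.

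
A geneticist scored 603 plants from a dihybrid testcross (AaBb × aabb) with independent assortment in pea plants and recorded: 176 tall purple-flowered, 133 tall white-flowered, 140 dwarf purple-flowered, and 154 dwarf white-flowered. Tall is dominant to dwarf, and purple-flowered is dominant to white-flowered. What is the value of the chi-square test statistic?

7.156

A dihybrid testcross with independent assortment gives a 1:1:1:1 ratio.
Total ratio parts = 4. Expected numbers out of 603:
  tall purple-flowered: 603 × 1/4 = 150.75
  tall white-flowered: 603 × 1/4 = 150.75
  dwarf purple-flowered: 603 × 1/4 = 150.75
  dwarf white-flowered: 603 × 1/4 = 150.75
χ² = Σ (O − E)² / E
  tall purple-flowered: (176 − 150.75)² / 150.75 = 4.2293
  tall white-flowered: (133 − 150.75)² / 150.75 = 2.0900
  dwarf purple-flowered: (140 − 150.75)² / 150.75 = 0.7666
  dwarf white-flowered: (154 − 150.75)² / 150.75 = 0.0701
χ² = 4.2293 + 2.0900 + 0.7666 + 0.0701 = 7.156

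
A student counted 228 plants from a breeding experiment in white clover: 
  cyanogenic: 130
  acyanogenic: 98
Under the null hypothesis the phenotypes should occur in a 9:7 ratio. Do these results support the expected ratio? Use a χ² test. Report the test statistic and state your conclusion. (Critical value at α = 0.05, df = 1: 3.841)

0.055; consistent

The 9:7 ratio has 16 parts, so with N = 228 the expected counts are:
  cyanogenic: 228 × 9/16 = 128.25
  acyanogenic: 228 × 7/16 = 99.75
χ² = Σ (O − E)² / E
  cyanogenic: (130 − 128.25)² / 128.25 = 0.0239
  acyanogenic: (98 − 99.75)² / 99.75 = 0.0307
χ² = 0.0239 + 0.0307 = 0.0546 ≈ 0.055
Degrees of freedom = 2 − 1 = 1; critical value at α = 0.05 is 3.841.
Since 0.055 < 3.841, we fail to reject the null hypothesis — the data are consistent with the 9:7 ratio.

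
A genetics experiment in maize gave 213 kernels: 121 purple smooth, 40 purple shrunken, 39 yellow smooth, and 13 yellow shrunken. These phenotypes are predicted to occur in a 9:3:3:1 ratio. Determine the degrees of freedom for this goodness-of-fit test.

A goodness-of-fit test with 4 phenotype classes has df = 4 − 1 = 3.

3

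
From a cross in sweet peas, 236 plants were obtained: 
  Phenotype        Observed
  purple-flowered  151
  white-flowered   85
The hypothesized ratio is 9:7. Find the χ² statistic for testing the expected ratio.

The 9:7 ratio has 16 parts, so with N = 236 the expected counts are:
  purple-flowered: 236 × 9/16 = 132.75
  white-flowered: 236 × 7/16 = 103.25
χ² = Σ (O − E)² / E
  purple-flowered: (151 − 132.75)² / 132.75 = 2.5089
  white-flowered: (85 − 103.25)² / 103.25 = 3.2258
χ² = 2.5089 + 3.2258 = 5.7347 ≈ 5.735

5.735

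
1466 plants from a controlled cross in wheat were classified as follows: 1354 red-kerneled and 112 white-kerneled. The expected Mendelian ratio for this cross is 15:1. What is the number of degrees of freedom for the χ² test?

1

A goodness-of-fit test with 2 phenotype classes has df = 2 − 1 = 1.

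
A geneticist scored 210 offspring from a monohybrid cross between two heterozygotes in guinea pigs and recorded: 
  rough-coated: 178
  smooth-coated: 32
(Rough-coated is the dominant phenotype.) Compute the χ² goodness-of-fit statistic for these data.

10.673

For a monohybrid cross between heterozygotes with complete dominance, the expected phenotypic ratio is 3:1.
Under the 3:1 hypothesis (Σ ratio = 4, N = 210):
  rough-coated: 210 × 3/4 = 157.5
  smooth-coated: 210 × 1/4 = 52.5
χ² = Σ (O − E)² / E
  rough-coated: (178 − 157.5)² / 157.5 = 2.6683
  smooth-coated: (32 − 52.5)² / 52.5 = 8.0048
χ² = 2.6683 + 8.0048 = 10.6731 ≈ 10.673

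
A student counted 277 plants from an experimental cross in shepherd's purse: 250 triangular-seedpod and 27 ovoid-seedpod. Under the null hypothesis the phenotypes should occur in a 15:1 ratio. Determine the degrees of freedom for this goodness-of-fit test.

A goodness-of-fit test with 2 phenotype classes has df = 2 − 1 = 1.

1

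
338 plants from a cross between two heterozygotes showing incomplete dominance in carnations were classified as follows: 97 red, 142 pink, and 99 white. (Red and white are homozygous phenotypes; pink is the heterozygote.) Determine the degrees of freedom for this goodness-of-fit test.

With incomplete dominance, a heterozygote × heterozygote cross gives a 1:2:1 phenotypic ratio.
A goodness-of-fit test with 3 phenotype classes has df = 3 − 1 = 2.

2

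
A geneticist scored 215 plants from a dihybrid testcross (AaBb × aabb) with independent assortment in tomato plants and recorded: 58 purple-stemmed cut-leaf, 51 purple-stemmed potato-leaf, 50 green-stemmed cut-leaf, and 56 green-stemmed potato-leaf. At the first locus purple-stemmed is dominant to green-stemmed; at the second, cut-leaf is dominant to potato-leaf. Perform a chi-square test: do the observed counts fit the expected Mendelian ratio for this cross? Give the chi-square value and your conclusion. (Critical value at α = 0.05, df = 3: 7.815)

0.833; consistent

A dihybrid testcross with independent assortment gives a 1:1:1:1 ratio.
The 1:1:1:1 ratio has 4 parts, so with N = 215 the expected counts are:
  purple-stemmed cut-leaf: 215 × 1/4 = 53.75
  purple-stemmed potato-leaf: 215 × 1/4 = 53.75
  green-stemmed cut-leaf: 215 × 1/4 = 53.75
  green-stemmed potato-leaf: 215 × 1/4 = 53.75
χ² = Σ (O − E)² / E
  purple-stemmed cut-leaf: (58 − 53.75)² / 53.75 = 0.3360
  purple-stemmed potato-leaf: (51 − 53.75)² / 53.75 = 0.1407
  green-stemmed cut-leaf: (50 − 53.75)² / 53.75 = 0.2616
  green-stemmed potato-leaf: (56 − 53.75)² / 53.75 = 0.0942
χ² = 0.3360 + 0.1407 + 0.2616 + 0.0942 = 0.8325 ≈ 0.833
Degrees of freedom = 4 − 1 = 3; critical value at α = 0.05 is 7.815.
Since 0.833 < 7.815, we fail to reject the null hypothesis — the data are consistent with the 1:1:1:1 ratio.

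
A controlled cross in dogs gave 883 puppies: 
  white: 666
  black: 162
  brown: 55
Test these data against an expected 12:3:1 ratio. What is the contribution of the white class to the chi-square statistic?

Under the 12:3:1 hypothesis (Σ ratio = 16, N = 883):
  white: 883 × 12/16 = 662.25
  black: 883 × 3/16 = 165.5625
  brown: 883 × 1/16 = 55.1875
Contribution of white: (666 − 662.25)² / 662.25 = 0.0212

0.021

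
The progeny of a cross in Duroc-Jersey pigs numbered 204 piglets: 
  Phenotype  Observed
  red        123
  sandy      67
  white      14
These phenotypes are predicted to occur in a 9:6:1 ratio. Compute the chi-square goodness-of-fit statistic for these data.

Under the 9:6:1 hypothesis (Σ ratio = 16, N = 204):
  red: 204 × 9/16 = 114.75
  sandy: 204 × 6/16 = 76.5
  white: 204 × 1/16 = 12.75
χ² = Σ (O − E)² / E
  red: (123 − 114.75)² / 114.75 = 0.5931
  sandy: (67 − 76.5)² / 76.5 = 1.1797
  white: (14 − 12.75)² / 12.75 = 0.1225
χ² = 0.5931 + 1.1797 + 0.1225 = 1.8953 ≈ 1.895

1.895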